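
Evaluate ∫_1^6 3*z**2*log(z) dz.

-215/3 + 216*log(2) + 216*log(3)

Integrate by parts once (u = ln z, dv = 3*z**2 dz).
An antiderivative is F(z) = z**3*(3*log(z) - 1)/3.
Then F(6) - F(1) = (-72 + 216*log(2) + 216*log(3)) - (-1/3) = -215/3 + 216*log(2) + 216*log(3).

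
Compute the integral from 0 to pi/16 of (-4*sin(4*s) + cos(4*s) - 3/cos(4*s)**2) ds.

-7/4 + 5*sqrt(2)/8

An antiderivative is F(s) = sin(4*s)/4 + cos(4*s) - 3*tan(4*s)/4.
Then F(pi/16) - F(0) = (-3/4 + 5*sqrt(2)/8) - (1) = -7/4 + 5*sqrt(2)/8.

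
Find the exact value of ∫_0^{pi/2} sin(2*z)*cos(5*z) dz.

-2/21

Use the identity sin(2*z)cos(5*z) = [sin(7*z) + sin(-3*z)]/2.
An antiderivative is F(z) = cos(3*z)/6 - cos(7*z)/14.
Then F(pi/2) - F(0) = (0) - (2/21) = -2/21.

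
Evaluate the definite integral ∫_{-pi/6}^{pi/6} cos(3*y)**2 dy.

pi/6

Use the identity cos^2(3*y) = (1 + cos(6*y))/2.
An antiderivative is F(y) = y/2 + sin(6*y)/12.
Then F(pi/6) - F(-pi/6) = (pi/12) - (-pi/12) = pi/6.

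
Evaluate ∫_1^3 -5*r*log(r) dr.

10 - 45*log(3)/2

Integrate by parts once (u = ln r, dv = -5*r dr).
An antiderivative is F(r) = -5*r**2*(2*log(r) - 1)/4.
Then F(3) - F(1) = (45/4 - 45*log(3)/2) - (5/4) = 10 - 45*log(3)/2.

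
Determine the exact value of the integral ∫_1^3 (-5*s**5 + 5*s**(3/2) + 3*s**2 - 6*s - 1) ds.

By the power rule, an antiderivative is F(s) = -5*s**6/6 + 2*s**(5/2) + s**3 - 3*s**2 - s.
Then F(3) - F(1) = (-1221/2 + 18*sqrt(3)) - (-11/6) = -1826/3 + 18*sqrt(3).

-1826/3 + 18*sqrt(3)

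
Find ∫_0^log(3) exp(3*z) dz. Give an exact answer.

Let u = exp(z), so du = exp(z) dz. When z = 0, u = 1; when z = log(3), u = 3.
The integral becomes ∫ u**2 du from 1 to 3, with antiderivative u**3/3.
Back in z: F(z) = exp(3*z)/3.
Then F(log(3)) - F(0) = (9) - (1/3) = 26/3.

26/3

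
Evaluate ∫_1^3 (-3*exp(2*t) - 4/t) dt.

An antiderivative is F(t) = -3*exp(2*t)/2 - 4*log(t).
Then F(3) - F(1) = (-3*exp(6)/2 - log(81)) - (-3*exp(2)/2) = -3*exp(6)/2 - log(81) + 3*exp(2)/2.

-3*exp(6)/2 - log(81) + 3*exp(2)/2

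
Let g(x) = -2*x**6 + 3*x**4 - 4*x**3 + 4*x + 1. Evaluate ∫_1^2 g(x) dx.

By the power rule, an antiderivative is F(x) = -2*x**7/7 + 3*x**5/5 - x**4 + 2*x**2 + x.
Then F(2) - F(1) = (-818/35) - (81/35) = -899/35.

-899/35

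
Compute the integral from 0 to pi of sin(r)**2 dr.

Use the identity sin^2(r) = (1 - cos(2*r))/2.
An antiderivative is F(r) = r/2 - sin(2*r)/4.
Then F(pi) - F(0) = (pi/2) - (0) = pi/2.

pi/2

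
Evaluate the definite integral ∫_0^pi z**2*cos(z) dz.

Integrate by parts twice (u = z^2, dv = cos(z) dz).
An antiderivative is F(z) = z**2*sin(z) + 2*z*cos(z) - 2*sin(z).
Then F(pi) - F(0) = (-2*pi) - (0) = -2*pi.

-2*pi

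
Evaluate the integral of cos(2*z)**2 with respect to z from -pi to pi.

pi

Use the identity cos^2(2*z) = (1 + cos(4*z))/2.
An antiderivative is F(z) = z/2 + sin(4*z)/8.
Then F(pi) - F(-pi) = (pi/2) - (-pi/2) = pi.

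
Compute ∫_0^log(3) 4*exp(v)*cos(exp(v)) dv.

-4*sin(1) + 4*sin(3)

Let u = exp(v), so du = exp(v) dv. When v = 0, u = 1; when v = log(3), u = 3.
The integral becomes 4·∫ cos(u) du from 1 to 3, with antiderivative 4*sin(u).
Back in v: F(v) = 4*sin(exp(v)).
Then F(log(3)) - F(0) = (4*sin(3)) - (4*sin(1)) = -4*sin(1) + 4*sin(3).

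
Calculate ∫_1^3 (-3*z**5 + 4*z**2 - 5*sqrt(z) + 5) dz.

-316 - 10*sqrt(3)

By the power rule, an antiderivative is F(z) = -z**6/2 - 10*z**(3/2)/3 + 4*z**3/3 + 5*z.
Then F(3) - F(1) = (-627/2 - 10*sqrt(3)) - (5/2) = -316 - 10*sqrt(3).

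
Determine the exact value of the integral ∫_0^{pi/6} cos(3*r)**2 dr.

pi/12

Use the identity cos^2(3*r) = (1 + cos(6*r))/2.
An antiderivative is F(r) = r/2 + sin(6*r)/12.
Then F(pi/6) - F(0) = (pi/12) - (0) = pi/12.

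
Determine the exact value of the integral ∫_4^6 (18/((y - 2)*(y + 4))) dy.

Factor the denominator: y**2 + 2*y - 8 = (y + 4)(y - 2).
Partial fractions: 18/((y - 2)*(y + 4)) = -3/(y + 4) + 3/(y - 2).
An antiderivative is F(y) = 3*log(y - 2) - 3*log(y + 4).
Then F(6) - F(4) = (-3*log(5) + 3*log(2)) - (-log(64)) = -3*log(5) + 9*log(2).

-3*log(5) + 9*log(2)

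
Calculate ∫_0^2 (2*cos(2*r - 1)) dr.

Let u = 2*r - 1, so du = 2 dr. When r = 0, u = -1; when r = 2, u = 3.
The integral becomes ∫ cos(u) du from -1 to 3, with antiderivative sin(u).
Back in r: F(r) = sin(2*r - 1).
Then F(2) - F(0) = (sin(3)) - (-sin(1)) = sin(3) + sin(1).

sin(3) + sin(1)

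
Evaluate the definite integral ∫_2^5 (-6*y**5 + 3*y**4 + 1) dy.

By the power rule, an antiderivative is F(y) = -y**6 + 3*y**5/5 + y.
Then F(5) - F(2) = (-13745) - (-214/5) = -68511/5.

-68511/5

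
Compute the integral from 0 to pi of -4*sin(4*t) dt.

An antiderivative is F(t) = cos(4*t).
Then F(pi) - F(0) = (1) - (1) = 0.

0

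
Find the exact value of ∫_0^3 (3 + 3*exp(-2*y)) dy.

An antiderivative is F(y) = 3*y - 3*exp(-2*y)/2.
Then F(3) - F(0) = (9 - 3*exp(-6)/2) - (-3/2) = 21/2 - 3*exp(-6)/2.

21/2 - 3*exp(-6)/2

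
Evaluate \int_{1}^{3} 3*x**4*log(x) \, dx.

Integrate by parts once (u = ln x, dv = 3*x**4 dx).
An antiderivative is F(x) = 3*x**5*(5*log(x) - 1)/25.
Then F(3) - F(1) = (-729/25 + 729*log(3)/5) - (-3/25) = -726/25 + 729*log(3)/5.

-726/25 + 729*log(3)/5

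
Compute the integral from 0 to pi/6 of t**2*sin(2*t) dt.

-1/8 - pi**2/144 + sqrt(3)*pi/24

Integrate by parts twice (u = t^2, dv = sin(2*t) dt).
An antiderivative is F(t) = -t**2*cos(2*t)/2 + t*sin(2*t)/2 + cos(2*t)/4.
Then F(pi/6) - F(0) = (-pi**2/144 + 1/8 + sqrt(3)*pi/24) - (1/4) = -1/8 - pi**2/144 + sqrt(3)*pi/24.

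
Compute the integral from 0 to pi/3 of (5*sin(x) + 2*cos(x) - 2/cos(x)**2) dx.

5/2 - sqrt(3)

An antiderivative is F(x) = 2*sin(x) - 5*cos(x) - 2*tan(x).
Then F(pi/3) - F(0) = (-5/2 - sqrt(3)) - (-5) = 5/2 - sqrt(3).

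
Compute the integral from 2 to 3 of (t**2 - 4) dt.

By the power rule, an antiderivative is F(t) = t**3/3 - 4*t.
Then F(3) - F(2) = (-3) - (-16/3) = 7/3.

7/3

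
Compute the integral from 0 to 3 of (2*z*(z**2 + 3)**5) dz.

995085/2

Let u = z**2 + 3, so du = 2*z dz. When z = 0, u = 3; when z = 3, u = 12.
The integral becomes ∫ u**5 du from 3 to 12, with antiderivative u**6/6.
Back in z: F(z) = (z**2 + 3)**6/6.
Then F(3) - F(0) = (497664) - (243/2) = 995085/2.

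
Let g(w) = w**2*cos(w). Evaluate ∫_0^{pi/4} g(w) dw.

Integrate by parts twice (u = w^2, dv = cos(w) dw).
An antiderivative is F(w) = w**2*sin(w) + 2*w*cos(w) - 2*sin(w).
Then F(pi/4) - F(0) = (sqrt(2)*(-32 + pi**2 + 8*pi)/32) - (0) = sqrt(2)*(-32 + pi**2 + 8*pi)/32.

sqrt(2)*(-32 + pi**2 + 8*pi)/32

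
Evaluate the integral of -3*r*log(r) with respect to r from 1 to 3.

6 - 27*log(3)/2

Integrate by parts once (u = ln r, dv = -3*r dr).
An antiderivative is F(r) = -3*r**2*(2*log(r) - 1)/4.
Then F(3) - F(1) = (27/4 - 27*log(3)/2) - (3/4) = 6 - 27*log(3)/2.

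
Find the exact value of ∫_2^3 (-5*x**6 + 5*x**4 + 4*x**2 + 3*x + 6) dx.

By the power rule, an antiderivative is F(x) = -5*x**7/7 + x**5 + 4*x**3/3 + 3*x**2/2 + 6*x.
Then F(3) - F(2) = (-17523/14) - (-646/21) = -51277/42.

-51277/42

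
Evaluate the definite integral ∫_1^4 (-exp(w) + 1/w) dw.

An antiderivative is F(w) = -exp(w) + log(w).
Then F(4) - F(1) = (-exp(4) + log(4)) - (-exp(1)) = -exp(4) + log(4) + exp(1).

-exp(4) + log(4) + exp(1)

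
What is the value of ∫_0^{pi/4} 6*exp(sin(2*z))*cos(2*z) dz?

Let u = sin(2*z), so du = 2*cos(2*z) dz. When z = 0, u = 0; when z = pi/4, u = 1.
The integral becomes 3·∫ exp(u) du from 0 to 1, with antiderivative 3*exp(u).
Back in z: F(z) = 3*exp(sin(2*z)).
Then F(pi/4) - F(0) = (3*E) - (3) = -3 + 3*E.

-3 + 3*E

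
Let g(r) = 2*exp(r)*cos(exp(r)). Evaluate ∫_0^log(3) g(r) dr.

-2*sin(1) + 2*sin(3)

Let u = exp(r), so du = exp(r) dr. When r = 0, u = 1; when r = log(3), u = 3.
The integral becomes 2·∫ cos(u) du from 1 to 3, with antiderivative 2*sin(u).
Back in r: F(r) = 2*sin(exp(r)).
Then F(log(3)) - F(0) = (2*sin(3)) - (2*sin(1)) = -2*sin(1) + 2*sin(3).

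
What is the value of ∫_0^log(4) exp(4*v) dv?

Let u = exp(v), so du = exp(v) dv. When v = 0, u = 1; when v = log(4), u = 4.
The integral becomes ∫ u**3 du from 1 to 4, with antiderivative u**4/4.
Back in v: F(v) = exp(4*v)/4.
Then F(log(4)) - F(0) = (64) - (1/4) = 255/4.

255/4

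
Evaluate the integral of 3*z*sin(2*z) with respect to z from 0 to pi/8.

3*sqrt(2)*(4 - pi)/32

Integrate by parts once (u = z, dv = 3*sin(2*z) dz).
An antiderivative is F(z) = -3*z*cos(2*z)/2 + 3*sin(2*z)/4.
Then F(pi/8) - F(0) = (3*sqrt(2)*(4 - pi)/32) - (0) = 3*sqrt(2)*(4 - pi)/32.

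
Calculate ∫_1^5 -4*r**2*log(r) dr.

496/9 - 500*log(5)/3

Integrate by parts once (u = ln r, dv = -4*r**2 dr).
An antiderivative is F(r) = -4*r**3*(3*log(r) - 1)/9.
Then F(5) - F(1) = (500/9 - 500*log(5)/3) - (4/9) = 496/9 - 500*log(5)/3.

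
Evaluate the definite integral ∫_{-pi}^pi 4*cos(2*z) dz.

An antiderivative is F(z) = 2*sin(2*z).
Then F(pi) - F(-pi) = (0) - (0) = 0.

0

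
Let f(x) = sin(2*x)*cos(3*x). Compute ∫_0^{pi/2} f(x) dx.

Use the identity sin(2*x)cos(3*x) = [sin(5*x) + sin(-x)]/2.
An antiderivative is F(x) = cos(x)/2 - cos(5*x)/10.
Then F(pi/2) - F(0) = (0) - (2/5) = -2/5.

-2/5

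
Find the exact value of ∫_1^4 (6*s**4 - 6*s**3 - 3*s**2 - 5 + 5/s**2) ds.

15417/20

By the power rule, an antiderivative is F(s) = 6*s**5/5 - 3*s**4/2 - s**3 - 5*s - 5/s.
Then F(4) - F(1) = (15191/20) - (-113/10) = 15417/20.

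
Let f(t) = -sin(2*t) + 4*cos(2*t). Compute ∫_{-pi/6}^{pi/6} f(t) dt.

An antiderivative is F(t) = 2*sin(2*t) + cos(2*t)/2.
Then F(pi/6) - F(-pi/6) = (1/4 + sqrt(3)) - (1/4 - sqrt(3)) = 2*sqrt(3).

2*sqrt(3)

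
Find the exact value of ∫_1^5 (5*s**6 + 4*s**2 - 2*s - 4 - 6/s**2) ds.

5871956/105

By the power rule, an antiderivative is F(s) = 5*s**7/7 + 4*s**3/3 - s**2 - 4*s + 6/s.
Then F(5) - F(1) = (5872276/105) - (64/21) = 5871956/105.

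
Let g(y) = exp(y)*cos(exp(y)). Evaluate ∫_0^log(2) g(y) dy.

-sin(1) + sin(2)

Let u = exp(y), so du = exp(y) dy. When y = 0, u = 1; when y = log(2), u = 2.
The integral becomes ∫ cos(u) du from 1 to 2, with antiderivative sin(u).
Back in y: F(y) = sin(exp(y)).
Then F(log(2)) - F(0) = (sin(2)) - (sin(1)) = -sin(1) + sin(2).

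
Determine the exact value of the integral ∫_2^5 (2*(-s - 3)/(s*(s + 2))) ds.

-3*log(5) + log(2) + log(7)

Factor the denominator: s**2 + 2*s = (s + 2)s.
Partial fractions: 2*(-s - 3)/(s*(s + 2)) = 1/(s + 2) - 3/s.
An antiderivative is F(s) = -3*log(s) + log(s + 2).
Then F(5) - F(2) = (-3*log(5) + log(7)) - (-log(2)) = -3*log(5) + log(2) + log(7).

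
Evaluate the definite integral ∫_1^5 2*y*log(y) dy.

-12 + 25*log(5)

Integrate by parts once (u = ln y, dv = 2*y dy).
An antiderivative is F(y) = y**2*(2*log(y) - 1)/2.
Then F(5) - F(1) = (-25/2 + 25*log(5)) - (-1/2) = -12 + 25*log(5).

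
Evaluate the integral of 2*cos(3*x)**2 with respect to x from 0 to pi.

Use the identity cos^2(3*x) = (1 + cos(6*x))/2.
An antiderivative is F(x) = x + sin(6*x)/6.
Then F(pi) - F(0) = (pi) - (0) = pi.

pi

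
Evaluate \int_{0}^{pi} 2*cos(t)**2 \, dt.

Use the identity cos^2(t) = (1 + cos(2*t))/2.
An antiderivative is F(t) = t + sin(2*t)/2.
Then F(pi) - F(0) = (pi) - (0) = pi.

pi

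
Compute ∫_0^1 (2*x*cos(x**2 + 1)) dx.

-sin(1) + sin(2)

Let u = x**2 + 1, so du = 2*x dx. When x = 0, u = 1; when x = 1, u = 2.
The integral becomes ∫ cos(u) du from 1 to 2, with antiderivative sin(u).
Back in x: F(x) = sin(x**2 + 1).
Then F(1) - F(0) = (sin(2)) - (sin(1)) = -sin(1) + sin(2).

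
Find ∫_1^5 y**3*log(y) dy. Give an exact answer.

-39 + 625*log(5)/4

Integrate by parts once (u = ln y, dv = y**3 dy).
An antiderivative is F(y) = y**4*(4*log(y) - 1)/16.
Then F(5) - F(1) = (-625/16 + 625*log(5)/4) - (-1/16) = -39 + 625*log(5)/4.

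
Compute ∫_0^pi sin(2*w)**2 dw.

pi/2

Use the identity sin^2(2*w) = (1 - cos(4*w))/2.
An antiderivative is F(w) = w/2 - sin(4*w)/8.
Then F(pi) - F(0) = (pi/2) - (0) = pi/2.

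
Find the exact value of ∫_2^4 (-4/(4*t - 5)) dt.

log(3/11)

An antiderivative is F(t) = -log(4*t - 5).
Then F(4) - F(2) = (-log(11)) - (-log(3)) = log(3/11).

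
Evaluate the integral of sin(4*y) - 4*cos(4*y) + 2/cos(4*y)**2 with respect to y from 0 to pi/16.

3/4 - 5*sqrt(2)/8

An antiderivative is F(y) = -sin(4*y) - cos(4*y)/4 + tan(4*y)/2.
Then F(pi/16) - F(0) = (1/2 - 5*sqrt(2)/8) - (-1/4) = 3/4 - 5*sqrt(2)/8.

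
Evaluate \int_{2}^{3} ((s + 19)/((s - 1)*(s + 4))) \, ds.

Factor the denominator: s**2 + 3*s - 4 = (s + 4)(s - 1).
Partial fractions: (s + 19)/((s - 1)*(s + 4)) = -3/(s + 4) + 4/(s - 1).
An antiderivative is F(s) = 4*log(s - 1) - 3*log(s + 4).
Then F(3) - F(2) = (-3*log(7) + 4*log(2)) - (-3*log(3) - 3*log(2)) = -3*log(7) + 3*log(3) + 7*log(2).

-3*log(7) + 3*log(3) + 7*log(2)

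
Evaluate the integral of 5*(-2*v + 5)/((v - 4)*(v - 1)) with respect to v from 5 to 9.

-5*log(5) - 5*log(2)

Factor the denominator: v**2 - 5*v + 4 = (v - 1)(v - 4).
Partial fractions: 5*(-2*v + 5)/((v - 4)*(v - 1)) = -5/(v - 1) - 5/(v - 4).
An antiderivative is F(v) = -5*log(v - 4) - 5*log(v - 1).
Then F(9) - F(5) = (-15*log(2) - 5*log(5)) - (-10*log(2)) = -5*log(5) - 5*log(2).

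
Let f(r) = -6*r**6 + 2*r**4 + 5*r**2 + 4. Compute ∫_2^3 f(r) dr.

By the power rule, an antiderivative is F(r) = -6*r**7/7 + 2*r**5/5 + 5*r**3/3 + 4*r.
Then F(3) - F(2) = (-60213/35) - (-7936/105) = -172703/105.

-172703/105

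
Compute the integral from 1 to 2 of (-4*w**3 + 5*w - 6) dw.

-27/2

By the power rule, an antiderivative is F(w) = -w**4 + 5*w**2/2 - 6*w.
Then F(2) - F(1) = (-18) - (-9/2) = -27/2.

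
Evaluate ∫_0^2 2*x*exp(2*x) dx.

Integrate by parts once (u = x, dv = 2*exp(2*x) dx).
An antiderivative is F(x) = (2*x - 1)*exp(2*x)/2.
Then F(2) - F(0) = (3*exp(4)/2) - (-1/2) = 1/2 + 3*exp(4)/2.

1/2 + 3*exp(4)/2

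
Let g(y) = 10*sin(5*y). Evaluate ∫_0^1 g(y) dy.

2 - 2*cos(5)

Let u = 5*y, so du = 5 dy. When y = 0, u = 0; when y = 1, u = 5.
The integral becomes 2·∫ sin(u) du from 0 to 5, with antiderivative -2*cos(u).
Back in y: F(y) = -2*cos(5*y).
Then F(1) - F(0) = (-2*cos(5)) - (-2) = 2 - 2*cos(5).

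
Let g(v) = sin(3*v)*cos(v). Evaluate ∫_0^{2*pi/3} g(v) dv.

Use the identity sin(3*v)cos(v) = [sin(4*v) + sin(2*v)]/2.
An antiderivative is F(v) = -cos(2*v)/4 - cos(4*v)/8.
Then F(2*pi/3) - F(0) = (3/16) - (-3/8) = 9/16.

9/16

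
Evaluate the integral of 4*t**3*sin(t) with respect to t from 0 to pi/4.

sqrt(2)*(-384 - pi**3 + 12*pi**2 + 96*pi)/32

Integrate by parts 3 times (u = t^3, dv = 4*sin(t) dt).
An antiderivative is F(t) = -4*t**3*cos(t) + 12*t**2*sin(t) + 24*t*cos(t) - 24*sin(t).
Then F(pi/4) - F(0) = (sqrt(2)*(-384 - pi**3 + 12*pi**2 + 96*pi)/32) - (0) = sqrt(2)*(-384 - pi**3 + 12*pi**2 + 96*pi)/32.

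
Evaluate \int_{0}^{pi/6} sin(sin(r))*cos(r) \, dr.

1 - cos(1/2)

Let u = sin(r), so du = cos(r) dr. When r = 0, u = 0; when r = pi/6, u = 1/2.
The integral becomes ∫ sin(u) du from 0 to 1/2, with antiderivative -cos(u).
Back in r: F(r) = -cos(sin(r)).
Then F(pi/6) - F(0) = (-cos(1/2)) - (-1) = 1 - cos(1/2).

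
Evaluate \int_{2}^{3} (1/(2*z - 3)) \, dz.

An antiderivative is F(z) = log(2*z - 3)/2.
Then F(3) - F(2) = (log(3)/2) - (0) = log(3)/2.

log(3)/2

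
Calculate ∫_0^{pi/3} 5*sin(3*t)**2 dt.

5*pi/6

Use the identity sin^2(3*t) = (1 - cos(6*t))/2.
An antiderivative is F(t) = 5*t/2 - 5*sin(6*t)/12.
Then F(pi/3) - F(0) = (5*pi/6) - (0) = 5*pi/6.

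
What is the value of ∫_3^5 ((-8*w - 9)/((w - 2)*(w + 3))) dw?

Factor the denominator: w**2 + w - 6 = (w + 3)(w - 2).
Partial fractions: (-8*w - 9)/((w - 2)*(w + 3)) = -3/(w + 3) - 5/(w - 2).
An antiderivative is F(w) = -5*log(w - 2) - 3*log(w + 3).
Then F(5) - F(3) = (-9*log(2) - 5*log(3)) - (-3*log(3) - 3*log(2)) = -6*log(2) - 2*log(3).

-6*log(2) - 2*log(3)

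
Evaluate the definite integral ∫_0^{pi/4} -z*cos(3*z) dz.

Integrate by parts once (u = z, dv = -cos(3*z) dz).
An antiderivative is F(z) = -z*sin(3*z)/3 - cos(3*z)/9.
Then F(pi/4) - F(0) = (sqrt(2)*(4 - 3*pi)/72) - (-1/9) = -sqrt(2)*pi/24 + sqrt(2)/18 + 1/9.

-sqrt(2)*pi/24 + sqrt(2)/18 + 1/9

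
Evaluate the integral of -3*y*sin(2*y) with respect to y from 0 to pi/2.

-3*pi/4

Integrate by parts once (u = y, dv = -3*sin(2*y) dy).
An antiderivative is F(y) = 3*y*cos(2*y)/2 - 3*sin(2*y)/4.
Then F(pi/2) - F(0) = (-3*pi/4) - (0) = -3*pi/4.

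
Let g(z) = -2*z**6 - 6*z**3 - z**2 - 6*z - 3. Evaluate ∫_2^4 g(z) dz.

-106370/21

By the power rule, an antiderivative is F(z) = -2*z**7/7 - 3*z**4/2 - z**3/3 - 3*z**2 - 3*z.
Then F(4) - F(2) = (-108076/21) - (-1706/21) = -106370/21.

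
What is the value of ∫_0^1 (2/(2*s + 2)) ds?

Let u = 2*s + 2, so du = 2 ds. When s = 0, u = 2; when s = 1, u = 4.
The integral becomes ∫ 1/u du from 2 to 4, with antiderivative log(u).
Back in s: F(s) = log(2*s + 2).
Then F(1) - F(0) = (log(4)) - (log(2)) = log(2).

log(2)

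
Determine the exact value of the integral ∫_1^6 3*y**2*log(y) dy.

-215/3 + 216*log(2) + 216*log(3)

Integrate by parts once (u = ln y, dv = 3*y**2 dy).
An antiderivative is F(y) = y**3*(3*log(y) - 1)/3.
Then F(6) - F(1) = (-72 + 216*log(2) + 216*log(3)) - (-1/3) = -215/3 + 216*log(2) + 216*log(3).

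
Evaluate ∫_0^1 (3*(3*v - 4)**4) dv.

Let u = 3*v - 4, so du = 3 dv. When v = 0, u = -4; when v = 1, u = -1.
The integral becomes ∫ u**4 du from -4 to -1, with antiderivative u**5/5.
Back in v: F(v) = (3*v - 4)**5/5.
Then F(1) - F(0) = (-1/5) - (-1024/5) = 1023/5.

1023/5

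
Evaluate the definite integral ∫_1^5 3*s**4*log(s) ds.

-9372/25 + 1875*log(5)

Integrate by parts once (u = ln s, dv = 3*s**4 ds).
An antiderivative is F(s) = 3*s**5*(5*log(s) - 1)/25.
Then F(5) - F(1) = (-375 + 1875*log(5)) - (-3/25) = -9372/25 + 1875*log(5).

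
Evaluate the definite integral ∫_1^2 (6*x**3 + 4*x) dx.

57/2

By the power rule, an antiderivative is F(x) = 3*x**4/2 + 2*x**2.
Then F(2) - F(1) = (32) - (7/2) = 57/2.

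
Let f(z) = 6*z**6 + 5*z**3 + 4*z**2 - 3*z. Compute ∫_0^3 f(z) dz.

55953/28

By the power rule, an antiderivative is F(z) = 6*z**7/7 + 5*z**4/4 + 4*z**3/3 - 3*z**2/2.
Then F(3) - F(0) = (55953/28) - (0) = 55953/28.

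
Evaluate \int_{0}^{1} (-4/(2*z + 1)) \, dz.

An antiderivative is F(z) = -2*log(2*z + 1).
Then F(1) - F(0) = (-log(9)) - (0) = -log(9).

-log(9)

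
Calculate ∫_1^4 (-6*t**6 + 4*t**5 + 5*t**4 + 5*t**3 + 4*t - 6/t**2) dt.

By the power rule, an antiderivative is F(t) = -6*t**7/7 + 2*t**6/3 + t**5 + 5*t**4/4 + 2*t**2 + 6/t.
Then F(4) - F(1) = (-417281/42) - (845/84) = -278469/28.

-278469/28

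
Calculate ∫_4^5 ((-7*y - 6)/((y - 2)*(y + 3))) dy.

Factor the denominator: y**2 + y - 6 = (y + 3)(y - 2).
Partial fractions: (-7*y - 6)/((y - 2)*(y + 3)) = -3/(y + 3) - 4/(y - 2).
An antiderivative is F(y) = -4*log(y - 2) - 3*log(y + 3).
Then F(5) - F(4) = (-9*log(2) - 4*log(3)) - (-3*log(7) - 4*log(2)) = -4*log(3) - 5*log(2) + 3*log(7).

-4*log(3) - 5*log(2) + 3*log(7)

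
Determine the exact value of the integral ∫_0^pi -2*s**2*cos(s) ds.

Integrate by parts twice (u = s^2, dv = -2*cos(s) ds).
An antiderivative is F(s) = -2*s**2*sin(s) - 4*s*cos(s) + 4*sin(s).
Then F(pi) - F(0) = (4*pi) - (0) = 4*pi.

4*pi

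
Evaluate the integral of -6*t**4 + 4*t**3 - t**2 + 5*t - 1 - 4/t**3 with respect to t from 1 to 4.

-38439/40

By the power rule, an antiderivative is F(t) = -6*t**5/5 + t**4 - t**3/3 + 5*t**2/2 - t + 2/t**2.
Then F(4) - F(1) = (-114961/120) - (89/30) = -38439/40.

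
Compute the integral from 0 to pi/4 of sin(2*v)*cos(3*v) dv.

-2/5 + 3*sqrt(2)/10

Use the identity sin(2*v)cos(3*v) = [sin(5*v) + sin(-v)]/2.
An antiderivative is F(v) = cos(v)/2 - cos(5*v)/10.
Then F(pi/4) - F(0) = (3*sqrt(2)/10) - (2/5) = -2/5 + 3*sqrt(2)/10.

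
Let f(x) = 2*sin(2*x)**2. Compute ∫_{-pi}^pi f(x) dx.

2*pi

Use the identity sin^2(2*x) = (1 - cos(4*x))/2.
An antiderivative is F(x) = x - sin(4*x)/4.
Then F(pi) - F(-pi) = (pi) - (-pi) = 2*pi.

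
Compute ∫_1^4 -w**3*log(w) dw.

255/16 - 128*log(2)

Integrate by parts once (u = ln w, dv = -w**3 dw).
An antiderivative is F(w) = -w**4*(4*log(w) - 1)/16.
Then F(4) - F(1) = (16 - 128*log(2)) - (1/16) = 255/16 - 128*log(2).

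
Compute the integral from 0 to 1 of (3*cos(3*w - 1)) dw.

Let u = 3*w - 1, so du = 3 dw. When w = 0, u = -1; when w = 1, u = 2.
The integral becomes ∫ cos(u) du from -1 to 2, with antiderivative sin(u).
Back in w: F(w) = sin(3*w - 1).
Then F(1) - F(0) = (sin(2)) - (-sin(1)) = sin(1) + sin(2).

sin(1) + sin(2)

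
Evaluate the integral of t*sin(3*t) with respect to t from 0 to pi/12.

Integrate by parts once (u = t, dv = sin(3*t) dt).
An antiderivative is F(t) = -t*cos(3*t)/3 + sin(3*t)/9.
Then F(pi/12) - F(0) = (sqrt(2)*(4 - pi)/72) - (0) = sqrt(2)*(4 - pi)/72.

sqrt(2)*(4 - pi)/72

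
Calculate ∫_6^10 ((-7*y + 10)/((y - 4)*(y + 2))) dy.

-7*log(3) + 4*log(2)

Factor the denominator: y**2 - 2*y - 8 = (y + 2)(y - 4).
Partial fractions: (-7*y + 10)/((y - 4)*(y + 2)) = -4/(y + 2) - 3/(y - 4).
An antiderivative is F(y) = -3*log(y - 4) - 4*log(y + 2).
Then F(10) - F(6) = (-7*log(3) - 11*log(2)) - (-15*log(2)) = -7*log(3) + 4*log(2).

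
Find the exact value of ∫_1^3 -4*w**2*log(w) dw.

Integrate by parts once (u = ln w, dv = -4*w**2 dw).
An antiderivative is F(w) = -4*w**3*(3*log(w) - 1)/9.
Then F(3) - F(1) = (12 - 36*log(3)) - (4/9) = 104/9 - 36*log(3).

104/9 - 36*log(3)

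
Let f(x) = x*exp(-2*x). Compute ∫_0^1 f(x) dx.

(-3 + exp(2))*exp(-2)/4

Integrate by parts once (u = x, dv = exp(-2*x) dx).
An antiderivative is F(x) = (-2*x - 1)*exp(-2*x)/4.
Then F(1) - F(0) = (-3*exp(-2)/4) - (-1/4) = (-3 + exp(2))*exp(-2)/4.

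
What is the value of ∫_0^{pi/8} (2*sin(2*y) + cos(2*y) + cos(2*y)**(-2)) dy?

3/2 - sqrt(2)/4

An antiderivative is F(y) = sin(2*y)/2 - cos(2*y) + tan(2*y)/2.
Then F(pi/8) - F(0) = (1/2 - sqrt(2)/4) - (-1) = 3/2 - sqrt(2)/4.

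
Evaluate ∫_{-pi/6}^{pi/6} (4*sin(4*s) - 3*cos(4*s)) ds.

-3*sqrt(3)/4

An antiderivative is F(s) = -3*sin(4*s)/4 - cos(4*s).
Then F(pi/6) - F(-pi/6) = (1/2 - 3*sqrt(3)/8) - (1/2 + 3*sqrt(3)/8) = -3*sqrt(3)/4.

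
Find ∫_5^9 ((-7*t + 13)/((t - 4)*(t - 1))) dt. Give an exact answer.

-5*log(5) - 2*log(2)

Factor the denominator: t**2 - 5*t + 4 = (t - 1)(t - 4).
Partial fractions: (-7*t + 13)/((t - 4)*(t - 1)) = -2/(t - 1) - 5/(t - 4).
An antiderivative is F(t) = -5*log(t - 4) - 2*log(t - 1).
Then F(9) - F(5) = (-5*log(5) - 6*log(2)) - (-log(16)) = -5*log(5) - 2*log(2).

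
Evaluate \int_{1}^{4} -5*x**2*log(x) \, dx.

Integrate by parts once (u = ln x, dv = -5*x**2 dx).
An antiderivative is F(x) = -5*x**3*(3*log(x) - 1)/9.
Then F(4) - F(1) = (320/9 - 640*log(2)/3) - (5/9) = 35 - 640*log(2)/3.

35 - 640*log(2)/3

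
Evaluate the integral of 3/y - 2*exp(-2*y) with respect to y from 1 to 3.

An antiderivative is F(y) = 3*log(y) + exp(-2*y).
Then F(3) - F(1) = (exp(-6) + 3*log(3)) - (exp(-2)) = -exp(-2) + exp(-6) + 3*log(3).

-exp(-2) + exp(-6) + 3*log(3)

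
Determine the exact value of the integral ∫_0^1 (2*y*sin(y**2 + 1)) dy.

Let u = y**2 + 1, so du = 2*y dy. When y = 0, u = 1; when y = 1, u = 2.
The integral becomes ∫ sin(u) du from 1 to 2, with antiderivative -cos(u).
Back in y: F(y) = -cos(y**2 + 1).
Then F(1) - F(0) = (-cos(2)) - (-cos(1)) = -cos(2) + cos(1).

-cos(2) + cos(1)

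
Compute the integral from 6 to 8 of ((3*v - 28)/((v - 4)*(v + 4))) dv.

-5*log(5) + 3*log(2) + 5*log(3)

Factor the denominator: v**2 - 16 = (v + 4)(v - 4).
Partial fractions: (3*v - 28)/((v - 4)*(v + 4)) = 5/(v + 4) - 2/(v - 4).
An antiderivative is F(v) = -2*log(v - 4) + 5*log(v + 4).
Then F(8) - F(6) = (6*log(2) + 5*log(3)) - (3*log(2) + 5*log(5)) = -5*log(5) + 3*log(2) + 5*log(3).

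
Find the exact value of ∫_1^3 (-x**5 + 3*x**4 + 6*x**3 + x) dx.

By the power rule, an antiderivative is F(x) = -x**6/6 + 3*x**5/5 + 3*x**4/2 + x**2/2.
Then F(3) - F(1) = (1503/10) - (73/30) = 2218/15.

2218/15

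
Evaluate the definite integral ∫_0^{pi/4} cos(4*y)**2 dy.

pi/8

Use the identity cos^2(4*y) = (1 + cos(8*y))/2.
An antiderivative is F(y) = y/2 + sin(8*y)/16.
Then F(pi/4) - F(0) = (pi/8) - (0) = pi/8.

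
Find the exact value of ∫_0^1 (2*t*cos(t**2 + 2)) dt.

-sin(2) + sin(3)

Let u = t**2 + 2, so du = 2*t dt. When t = 0, u = 2; when t = 1, u = 3.
The integral becomes ∫ cos(u) du from 2 to 3, with antiderivative sin(u).
Back in t: F(t) = sin(t**2 + 2).
Then F(1) - F(0) = (sin(3)) - (sin(2)) = -sin(2) + sin(3).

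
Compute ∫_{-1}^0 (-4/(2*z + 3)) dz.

-log(9)

An antiderivative is F(z) = -2*log(2*z + 3).
Then F(0) - F(-1) = (-log(9)) - (0) = -log(9).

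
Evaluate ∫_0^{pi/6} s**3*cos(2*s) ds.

-sqrt(3)*pi/16 + sqrt(3)*pi**3/864 + pi**2/96 + 3/16

Integrate by parts 3 times (u = s^3, dv = cos(2*s) ds).
An antiderivative is F(s) = s**3*sin(2*s)/2 + 3*s**2*cos(2*s)/4 - 3*s*sin(2*s)/4 - 3*cos(2*s)/8.
Then F(pi/6) - F(0) = (-sqrt(3)*pi/16 - 3/16 + sqrt(3)*pi**3/864 + pi**2/96) - (-3/8) = -sqrt(3)*pi/16 + sqrt(3)*pi**3/864 + pi**2/96 + 3/16.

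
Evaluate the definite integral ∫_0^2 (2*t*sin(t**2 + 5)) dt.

cos(5) - cos(9)

Let u = t**2 + 5, so du = 2*t dt. When t = 0, u = 5; when t = 2, u = 9.
The integral becomes ∫ sin(u) du from 5 to 9, with antiderivative -cos(u).
Back in t: F(t) = -cos(t**2 + 5).
Then F(2) - F(0) = (-cos(9)) - (-cos(5)) = cos(5) - cos(9).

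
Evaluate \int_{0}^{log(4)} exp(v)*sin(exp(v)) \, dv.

cos(1) - cos(4)

Let u = exp(v), so du = exp(v) dv. When v = 0, u = 1; when v = log(4), u = 4.
The integral becomes ∫ sin(u) du from 1 to 4, with antiderivative -cos(u).
Back in v: F(v) = -cos(exp(v)).
Then F(log(4)) - F(0) = (-cos(4)) - (-cos(1)) = cos(1) - cos(4).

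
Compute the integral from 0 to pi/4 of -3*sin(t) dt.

-3 + 3*sqrt(2)/2

An antiderivative is F(t) = 3*cos(t).
Then F(pi/4) - F(0) = (3*sqrt(2)/2) - (3) = -3 + 3*sqrt(2)/2.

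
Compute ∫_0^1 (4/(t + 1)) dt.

log(16)

An antiderivative is F(t) = 4*log(t + 1).
Then F(1) - F(0) = (log(16)) - (0) = log(16).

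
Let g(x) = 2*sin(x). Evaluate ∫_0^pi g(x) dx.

4

An antiderivative is F(x) = -2*cos(x).
Then F(pi) - F(0) = (2) - (-2) = 4.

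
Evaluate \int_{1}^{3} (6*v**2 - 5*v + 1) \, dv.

34

By the power rule, an antiderivative is F(v) = 2*v**3 - 5*v**2/2 + v.
Then F(3) - F(1) = (69/2) - (1/2) = 34.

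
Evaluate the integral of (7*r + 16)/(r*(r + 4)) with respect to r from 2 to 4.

-3*log(3) + 10*log(2)

Factor the denominator: r**2 + 4*r = (r + 4)r.
Partial fractions: (7*r + 16)/(r*(r + 4)) = 3/(r + 4) + 4/r.
An antiderivative is F(r) = 4*log(r) + 3*log(r + 4).
Then F(4) - F(2) = (17*log(2)) - (3*log(3) + 7*log(2)) = -3*log(3) + 10*log(2).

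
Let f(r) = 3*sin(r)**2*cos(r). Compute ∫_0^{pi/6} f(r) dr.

1/8

Let u = sin(r), so du = cos(r) dr. When r = 0, u = 0; when r = pi/6, u = 1/2.
The integral becomes 3·∫ u**2 du from 0 to 1/2, with antiderivative u**3.
Back in r: F(r) = sin(r)**3.
Then F(pi/6) - F(0) = (1/8) - (0) = 1/8.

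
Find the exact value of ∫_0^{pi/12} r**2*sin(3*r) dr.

-2/27 - sqrt(2)*pi**2/864 + sqrt(2)*pi/108 + sqrt(2)/27

Integrate by parts twice (u = r^2, dv = sin(3*r) dr).
An antiderivative is F(r) = -r**2*cos(3*r)/3 + 2*r*sin(3*r)/9 + 2*cos(3*r)/27.
Then F(pi/12) - F(0) = (sqrt(2)*(-pi**2 + 8*pi + 32)/864) - (2/27) = -2/27 - sqrt(2)*pi**2/864 + sqrt(2)*pi/108 + sqrt(2)/27.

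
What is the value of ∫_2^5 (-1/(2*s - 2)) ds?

-log(2)

An antiderivative is F(s) = -log(2*s - 2)/2.
Then F(5) - F(2) = (-3*log(2)/2) - (-log(2)/2) = -log(2).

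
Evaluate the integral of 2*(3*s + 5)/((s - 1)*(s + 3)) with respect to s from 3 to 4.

Factor the denominator: s**2 + 2*s - 3 = (s + 3)(s - 1).
Partial fractions: 2*(3*s + 5)/((s - 1)*(s + 3)) = 2/(s + 3) + 4/(s - 1).
An antiderivative is F(s) = 4*log(s - 1) + 2*log(s + 3).
Then F(4) - F(3) = (2*log(7) + 4*log(3)) - (2*log(3) + 6*log(2)) = -6*log(2) + 2*log(3) + 2*log(7).

-6*log(2) + 2*log(3) + 2*log(7)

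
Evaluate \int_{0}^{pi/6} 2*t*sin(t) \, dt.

-sqrt(3)*pi/6 + 1

Integrate by parts once (u = t, dv = 2*sin(t) dt).
An antiderivative is F(t) = -2*t*cos(t) + 2*sin(t).
Then F(pi/6) - F(0) = (-sqrt(3)*pi/6 + 1) - (0) = -sqrt(3)*pi/6 + 1.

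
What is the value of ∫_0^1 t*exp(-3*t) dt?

(-4 + exp(3))*exp(-3)/9

Integrate by parts once (u = t, dv = exp(-3*t) dt).
An antiderivative is F(t) = (-3*t - 1)*exp(-3*t)/9.
Then F(1) - F(0) = (-4*exp(-3)/9) - (-1/9) = (-4 + exp(3))*exp(-3)/9.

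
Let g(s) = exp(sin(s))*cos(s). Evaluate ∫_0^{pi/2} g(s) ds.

Let u = sin(s), so du = cos(s) ds. When s = 0, u = 0; when s = pi/2, u = 1.
The integral becomes ∫ exp(u) du from 0 to 1, with antiderivative exp(u).
Back in s: F(s) = exp(sin(s)).
Then F(pi/2) - F(0) = (E) - (1) = -1 + E.

-1 + E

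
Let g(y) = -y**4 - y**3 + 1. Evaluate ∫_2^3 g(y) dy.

-1149/20

By the power rule, an antiderivative is F(y) = -y**5/5 - y**4/4 + y.
Then F(3) - F(2) = (-1317/20) - (-42/5) = -1149/20.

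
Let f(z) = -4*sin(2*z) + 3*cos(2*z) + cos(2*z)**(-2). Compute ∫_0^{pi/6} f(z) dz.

An antiderivative is F(z) = 3*sin(2*z)/2 + 2*cos(2*z) + tan(2*z)/2.
Then F(pi/6) - F(0) = (1 + 5*sqrt(3)/4) - (2) = -1 + 5*sqrt(3)/4.

-1 + 5*sqrt(3)/4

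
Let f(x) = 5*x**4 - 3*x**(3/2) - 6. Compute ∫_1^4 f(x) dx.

4839/5

By the power rule, an antiderivative is F(x) = -6*x**(5/2)/5 + x**5 - 6*x.
Then F(4) - F(1) = (4808/5) - (-31/5) = 4839/5.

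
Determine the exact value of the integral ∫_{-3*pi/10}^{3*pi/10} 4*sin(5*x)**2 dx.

6*pi/5

Use the identity sin^2(5*x) = (1 - cos(10*x))/2.
An antiderivative is F(x) = 2*x - sin(10*x)/5.
Then F(3*pi/10) - F(-3*pi/10) = (3*pi/5) - (-3*pi/5) = 6*pi/5.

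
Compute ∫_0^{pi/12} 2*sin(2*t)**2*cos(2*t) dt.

1/24

Let u = sin(2*t), so du = 2*cos(2*t) dt. When t = 0, u = 0; when t = pi/12, u = 1/2.
The integral becomes ∫ u**2 du from 0 to 1/2, with antiderivative u**3/3.
Back in t: F(t) = sin(2*t)**3/3.
Then F(pi/12) - F(0) = (1/24) - (0) = 1/24.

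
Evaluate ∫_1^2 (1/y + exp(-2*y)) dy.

-exp(-4)/2 + exp(-2)/2 + log(2)

An antiderivative is F(y) = log(y) - exp(-2*y)/2.
Then F(2) - F(1) = (-exp(-4)/2 + log(2)) - (-exp(-2)/2) = -exp(-4)/2 + exp(-2)/2 + log(2).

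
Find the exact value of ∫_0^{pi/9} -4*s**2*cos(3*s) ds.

-4*pi/81 - 2*sqrt(3)*pi**2/243 + 4*sqrt(3)/27

Integrate by parts twice (u = s^2, dv = -4*cos(3*s) ds).
An antiderivative is F(s) = -4*s**2*sin(3*s)/3 - 8*s*cos(3*s)/9 + 8*sin(3*s)/27.
Then F(pi/9) - F(0) = (-4*pi/81 - 2*sqrt(3)*pi**2/243 + 4*sqrt(3)/27) - (0) = -4*pi/81 - 2*sqrt(3)*pi**2/243 + 4*sqrt(3)/27.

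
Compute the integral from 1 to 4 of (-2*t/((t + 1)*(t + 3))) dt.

-3*log(7) + log(5) + 5*log(2)

Factor the denominator: t**2 + 4*t + 3 = (t + 3)(t + 1).
Partial fractions: -2*t/((t + 1)*(t + 3)) = -3/(t + 3) + 1/(t + 1).
An antiderivative is F(t) = log(t + 1) - 3*log(t + 3).
Then F(4) - F(1) = (-3*log(7) + log(5)) - (-log(32)) = -3*log(7) + log(5) + 5*log(2).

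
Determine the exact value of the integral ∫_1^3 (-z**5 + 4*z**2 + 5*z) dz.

By the power rule, an antiderivative is F(z) = -z**6/6 + 4*z**3/3 + 5*z**2/2.
Then F(3) - F(1) = (-63) - (11/3) = -200/3.

-200/3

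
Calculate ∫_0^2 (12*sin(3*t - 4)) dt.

4*cos(4) - 4*cos(2)

Let u = 3*t - 4, so du = 3 dt. When t = 0, u = -4; when t = 2, u = 2.
The integral becomes 4·∫ sin(u) du from -4 to 2, with antiderivative -4*cos(u).
Back in t: F(t) = -4*cos(3*t - 4).
Then F(2) - F(0) = (-4*cos(2)) - (-4*cos(4)) = 4*cos(4) - 4*cos(2).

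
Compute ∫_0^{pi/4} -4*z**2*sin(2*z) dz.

1 - pi/2

Integrate by parts twice (u = z^2, dv = -4*sin(2*z) dz).
An antiderivative is F(z) = 2*z**2*cos(2*z) - 2*z*sin(2*z) - cos(2*z).
Then F(pi/4) - F(0) = (-pi/2) - (-1) = 1 - pi/2.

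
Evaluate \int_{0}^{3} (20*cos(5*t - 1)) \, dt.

4*sin(1) + 4*sin(14)

Let u = 5*t - 1, so du = 5 dt. When t = 0, u = -1; when t = 3, u = 14.
The integral becomes 4·∫ cos(u) du from -1 to 14, with antiderivative 4*sin(u).
Back in t: F(t) = 4*sin(5*t - 1).
Then F(3) - F(0) = (4*sin(14)) - (-4*sin(1)) = 4*sin(1) + 4*sin(14).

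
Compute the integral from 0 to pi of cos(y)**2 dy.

Use the identity cos^2(y) = (1 + cos(2*y))/2.
An antiderivative is F(y) = y/2 + sin(2*y)/4.
Then F(pi) - F(0) = (pi/2) - (0) = pi/2.

pi/2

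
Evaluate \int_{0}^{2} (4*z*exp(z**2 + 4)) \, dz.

-2*(1 - exp(4))*exp(4)

Let u = z**2 + 4, so du = 2*z dz. When z = 0, u = 4; when z = 2, u = 8.
The integral becomes 2·∫ exp(u) du from 4 to 8, with antiderivative 2*exp(u).
Back in z: F(z) = 2*exp(z**2 + 4).
Then F(2) - F(0) = (2*exp(8)) - (2*exp(4)) = -2*(1 - exp(4))*exp(4).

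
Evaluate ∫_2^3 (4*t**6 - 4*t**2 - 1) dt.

24155/21

By the power rule, an antiderivative is F(t) = 4*t**7/7 - 4*t**3/3 - t.
Then F(3) - F(2) = (8475/7) - (1270/21) = 24155/21.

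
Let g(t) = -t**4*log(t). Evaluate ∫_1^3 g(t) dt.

Integrate by parts once (u = ln t, dv = -t**4 dt).
An antiderivative is F(t) = -t**5*(5*log(t) - 1)/25.
Then F(3) - F(1) = (243/25 - 243*log(3)/5) - (1/25) = 242/25 - 243*log(3)/5.

242/25 - 243*log(3)/5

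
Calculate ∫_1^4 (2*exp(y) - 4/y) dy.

An antiderivative is F(y) = 2*exp(y) - 4*log(y).
Then F(4) - F(1) = (-8*log(2) + 2*exp(4)) - (2*exp(1)) = -8*log(2) - 2*exp(1) + 2*exp(4).

-8*log(2) - 2*exp(1) + 2*exp(4)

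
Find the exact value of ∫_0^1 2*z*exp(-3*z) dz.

Integrate by parts once (u = z, dv = 2*exp(-3*z) dz).
An antiderivative is F(z) = (-6*z - 2)*exp(-3*z)/9.
Then F(1) - F(0) = (-8*exp(-3)/9) - (-2/9) = 2/9 - 8*exp(-3)/9.

2/9 - 8*exp(-3)/9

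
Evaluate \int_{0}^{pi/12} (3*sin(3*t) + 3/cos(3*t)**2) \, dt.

An antiderivative is F(t) = -cos(3*t) + tan(3*t).
Then F(pi/12) - F(0) = (1 - sqrt(2)/2) - (-1) = 2 - sqrt(2)/2.

2 - sqrt(2)/2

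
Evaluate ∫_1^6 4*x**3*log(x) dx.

Integrate by parts once (u = ln x, dv = 4*x**3 dx).
An antiderivative is F(x) = x**4*(4*log(x) - 1)/4.
Then F(6) - F(1) = (-324 + 1296*log(2) + 1296*log(3)) - (-1/4) = -1295/4 + 1296*log(2) + 1296*log(3).

-1295/4 + 1296*log(2) + 1296*log(3)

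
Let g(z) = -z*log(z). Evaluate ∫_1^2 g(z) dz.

Integrate by parts once (u = ln z, dv = -z dz).
An antiderivative is F(z) = -z**2*(2*log(z) - 1)/4.
Then F(2) - F(1) = (1 - log(4)) - (1/4) = 3/4 - log(4).

3/4 - log(4)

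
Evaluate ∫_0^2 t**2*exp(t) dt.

Integrate by parts twice (u = t^2, dv = exp(t) dt).
An antiderivative is F(t) = (t**2 - 2*t + 2)*exp(t).
Then F(2) - F(0) = (2*exp(2)) - (2) = -2 + 2*exp(2).

-2 + 2*exp(2)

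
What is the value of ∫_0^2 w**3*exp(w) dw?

Integrate by parts 3 times (u = w^3, dv = exp(w) dw).
An antiderivative is F(w) = (w**3 - 3*w**2 + 6*w - 6)*exp(w).
Then F(2) - F(0) = (2*exp(2)) - (-6) = 6 + 2*exp(2).

6 + 2*exp(2)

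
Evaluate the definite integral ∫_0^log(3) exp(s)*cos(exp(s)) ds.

-sin(1) + sin(3)

Let u = exp(s), so du = exp(s) ds. When s = 0, u = 1; when s = log(3), u = 3.
The integral becomes ∫ cos(u) du from 1 to 3, with antiderivative sin(u).
Back in s: F(s) = sin(exp(s)).
Then F(log(3)) - F(0) = (sin(3)) - (sin(1)) = -sin(1) + sin(3).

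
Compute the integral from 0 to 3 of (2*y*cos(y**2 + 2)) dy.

sin(11) - sin(2)

Let u = y**2 + 2, so du = 2*y dy. When y = 0, u = 2; when y = 3, u = 11.
The integral becomes ∫ cos(u) du from 2 to 11, with antiderivative sin(u).
Back in y: F(y) = sin(y**2 + 2).
Then F(3) - F(0) = (sin(11)) - (sin(2)) = sin(11) - sin(2).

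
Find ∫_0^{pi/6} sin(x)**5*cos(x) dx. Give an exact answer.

1/384

Let u = sin(x), so du = cos(x) dx. When x = 0, u = 0; when x = pi/6, u = 1/2.
The integral becomes ∫ u**5 du from 0 to 1/2, with antiderivative u**6/6.
Back in x: F(x) = sin(x)**6/6.
Then F(pi/6) - F(0) = (1/384) - (0) = 1/384.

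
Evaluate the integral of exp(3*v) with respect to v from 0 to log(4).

Let u = exp(v), so du = exp(v) dv. When v = 0, u = 1; when v = log(4), u = 4.
The integral becomes ∫ u**2 du from 1 to 4, with antiderivative u**3/3.
Back in v: F(v) = exp(3*v)/3.
Then F(log(4)) - F(0) = (64/3) - (1/3) = 21.

21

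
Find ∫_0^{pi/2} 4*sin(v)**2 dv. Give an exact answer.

Use the identity sin^2(v) = (1 - cos(2*v))/2.
An antiderivative is F(v) = 2*v - sin(2*v).
Then F(pi/2) - F(0) = (pi) - (0) = pi.

pi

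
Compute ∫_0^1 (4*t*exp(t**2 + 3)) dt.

Let u = t**2 + 3, so du = 2*t dt. When t = 0, u = 3; when t = 1, u = 4.
The integral becomes 2·∫ exp(u) du from 3 to 4, with antiderivative 2*exp(u).
Back in t: F(t) = 2*exp(t**2 + 3).
Then F(1) - F(0) = (2*exp(4)) - (2*exp(3)) = -2*(1 - exp(1))*exp(3).

-2*(1 - exp(1))*exp(3)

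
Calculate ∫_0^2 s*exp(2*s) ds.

1/4 + 3*exp(4)/4

Integrate by parts once (u = s, dv = exp(2*s) ds).
An antiderivative is F(s) = (2*s - 1)*exp(2*s)/4.
Then F(2) - F(0) = (3*exp(4)/4) - (-1/4) = 1/4 + 3*exp(4)/4.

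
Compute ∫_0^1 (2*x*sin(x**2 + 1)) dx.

-cos(2) + cos(1)

Let u = x**2 + 1, so du = 2*x dx. When x = 0, u = 1; when x = 1, u = 2.
The integral becomes ∫ sin(u) du from 1 to 2, with antiderivative -cos(u).
Back in x: F(x) = -cos(x**2 + 1).
Then F(1) - F(0) = (-cos(2)) - (-cos(1)) = -cos(2) + cos(1).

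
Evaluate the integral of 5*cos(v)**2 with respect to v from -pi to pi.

5*pi

Use the identity cos^2(v) = (1 + cos(2*v))/2.
An antiderivative is F(v) = 5*v/2 + 5*sin(2*v)/4.
Then F(pi) - F(-pi) = (5*pi/2) - (-5*pi/2) = 5*pi.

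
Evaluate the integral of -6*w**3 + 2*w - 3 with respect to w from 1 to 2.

-45/2

By the power rule, an antiderivative is F(w) = -3*w**4/2 + w**2 - 3*w.
Then F(2) - F(1) = (-26) - (-7/2) = -45/2.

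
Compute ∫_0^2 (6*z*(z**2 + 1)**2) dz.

Let u = z**2 + 1, so du = 2*z dz. When z = 0, u = 1; when z = 2, u = 5.
The integral becomes 3·∫ u**2 du from 1 to 5, with antiderivative u**3.
Back in z: F(z) = (z**2 + 1)**3.
Then F(2) - F(0) = (125) - (1) = 124.

124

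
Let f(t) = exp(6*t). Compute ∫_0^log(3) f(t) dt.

364/3

Let u = exp(t), so du = exp(t) dt. When t = 0, u = 1; when t = log(3), u = 3.
The integral becomes ∫ u**5 du from 1 to 3, with antiderivative u**6/6.
Back in t: F(t) = exp(6*t)/6.
Then F(log(3)) - F(0) = (243/2) - (1/6) = 364/3.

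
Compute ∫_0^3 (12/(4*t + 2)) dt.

3*log(7)

Let u = 4*t + 2, so du = 4 dt. When t = 0, u = 2; when t = 3, u = 14.
The integral becomes 3·∫ 1/u du from 2 to 14, with antiderivative 3*log(u).
Back in t: F(t) = 3*log(4*t + 2).
Then F(3) - F(0) = (3*log(2) + 3*log(7)) - (log(8)) = 3*log(7).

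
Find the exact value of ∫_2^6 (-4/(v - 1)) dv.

An antiderivative is F(v) = -4*log(v - 1).
Then F(6) - F(2) = (-4*log(5)) - (0) = -4*log(5).

-4*log(5)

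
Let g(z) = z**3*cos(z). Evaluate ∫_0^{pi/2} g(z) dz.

Integrate by parts 3 times (u = z^3, dv = cos(z) dz).
An antiderivative is F(z) = z**3*sin(z) + 3*z**2*cos(z) - 6*z*sin(z) - 6*cos(z).
Then F(pi/2) - F(0) = (pi*(-24 + pi**2)/8) - (-6) = -3*pi + pi**3/8 + 6.

-3*pi + pi**3/8 + 6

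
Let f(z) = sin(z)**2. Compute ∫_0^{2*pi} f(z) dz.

Use the identity sin^2(z) = (1 - cos(2*z))/2.
An antiderivative is F(z) = z/2 - sin(2*z)/4.
Then F(2*pi) - F(0) = (pi) - (0) = pi.

pi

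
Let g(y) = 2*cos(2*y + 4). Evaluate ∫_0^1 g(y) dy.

sin(6) - sin(4)

Let u = 2*y + 4, so du = 2 dy. When y = 0, u = 4; when y = 1, u = 6.
The integral becomes ∫ cos(u) du from 4 to 6, with antiderivative sin(u).
Back in y: F(y) = sin(2*y + 4).
Then F(1) - F(0) = (sin(6)) - (sin(4)) = sin(6) - sin(4).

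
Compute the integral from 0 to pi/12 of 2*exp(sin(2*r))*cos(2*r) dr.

-1 + exp(1/2)

Let u = sin(2*r), so du = 2*cos(2*r) dr. When r = 0, u = 0; when r = pi/12, u = 1/2.
The integral becomes ∫ exp(u) du from 0 to 1/2, with antiderivative exp(u).
Back in r: F(r) = exp(sin(2*r)).
Then F(pi/12) - F(0) = (exp(1/2)) - (1) = -1 + exp(1/2).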